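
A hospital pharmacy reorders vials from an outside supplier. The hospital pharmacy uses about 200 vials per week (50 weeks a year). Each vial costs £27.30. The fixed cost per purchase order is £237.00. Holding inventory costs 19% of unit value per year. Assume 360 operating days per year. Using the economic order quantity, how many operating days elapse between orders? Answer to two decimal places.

T ≈ 34.41 days

Annual demand D = 200 × 50 = 10,000.
Holding cost H = 0.19 × £27.30 = £5.1870 per unit per year.
The optimal lot size = √(2DS/H) = √(2 × 10,000 × 237 / 5.187) ≈ 955.94.
Cycle time = Q*/D × 360 = 955.94 / 10,000 × 360 ≈ 34.414 days.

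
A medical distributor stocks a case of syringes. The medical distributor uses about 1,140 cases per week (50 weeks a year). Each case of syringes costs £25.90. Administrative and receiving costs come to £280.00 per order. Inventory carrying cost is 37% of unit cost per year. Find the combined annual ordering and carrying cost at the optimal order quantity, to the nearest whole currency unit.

TC* ≈ £17,490

Annual demand D = 1,140 × 50 = 57,000.
Holding cost H = 0.37 × £25.90 = £9.5830 per unit per year.
Q* = √(2DS/H) = √(2 × 57,000 × 280 / 9.583) ≈ 1825.07.
At the optimum the two cost components are equal, so total cost = 2·(Q*/2)H = Q*·H.
Minimum total = √(2DSH) = √(2 × 57,000 × 280 × 9.583) ≈ 17489.693.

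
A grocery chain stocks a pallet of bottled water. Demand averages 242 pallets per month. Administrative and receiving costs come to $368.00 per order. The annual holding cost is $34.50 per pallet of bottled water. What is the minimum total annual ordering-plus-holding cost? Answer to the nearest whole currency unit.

Annual demand D = 242 × 12 = 2,904.
The optimal lot size = √(2DS/H) = √(2 × 2,904 × 368 / 34.5) ≈ 248.90.
At Q*, ordering cost (D/Q*)S equals holding cost (Q*/2)H, each = √(DSH/2).
Minimum total = √(2DSH) = √(2 × 2,904 × 368 × 34.5) ≈ 8587.105.

TC* ≈ $8,587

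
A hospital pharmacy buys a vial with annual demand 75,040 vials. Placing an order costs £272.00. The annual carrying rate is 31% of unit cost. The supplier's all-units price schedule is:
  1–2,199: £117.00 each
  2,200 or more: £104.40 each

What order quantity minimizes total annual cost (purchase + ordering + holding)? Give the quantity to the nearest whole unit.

Q* ≈ 2,200 vials

Holding cost per unit per year at price C is H = 0.31·C.
Evaluate total cost at each tier's feasible EOQ or, if the EOQ is below the tier, at the tier's minimum quantity.
EOQ at £117.00 = 1060.9 (feasible in tier 1): TC = 75,040×£117.00 + (75,040/1060.9)×272 + (1060.9/2)×0.31×£117.00 = £8,818,158.63.
EOQ at £104.40 = 1123.1 < 2200, so use break Q=2200: TC = 75,040×£104.40 + (75,040/2200.0)×272 + (2200.0/2)×0.31×£104.40 = £7,879,054.07.
Lowest total cost is £7,879,054.07 at Q = 2200.0.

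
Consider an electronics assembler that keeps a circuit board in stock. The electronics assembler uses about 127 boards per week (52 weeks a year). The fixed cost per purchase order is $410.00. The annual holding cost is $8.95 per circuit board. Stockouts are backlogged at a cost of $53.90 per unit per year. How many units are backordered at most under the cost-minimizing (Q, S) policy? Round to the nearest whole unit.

S* ≈ 120 boards

Annual demand D = 127 × 52 = 6,604.
With planned backorders, Q* = √(2DS/H) · √((H+B)/B).
√(2DS/H) = √(2 × 6,604 × 410 / 8.95) = 777.856.
√((H+B)/B) = √((8.95+53.9)/53.9) = 1.0798.
Q* ≈ 839.957.
S* = Q* · H/(H+B) = 839.957 × 8.95/62.85 ≈ 119.612.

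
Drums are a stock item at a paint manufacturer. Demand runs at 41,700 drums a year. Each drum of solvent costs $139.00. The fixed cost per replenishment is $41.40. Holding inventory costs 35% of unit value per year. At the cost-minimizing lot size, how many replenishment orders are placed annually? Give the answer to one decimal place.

N ≈ 156.5 orders per year

Holding cost H = 0.35 × $139.00 = $48.6500 per unit per year.
Q* = √(2DS/H) = √(2 × 41,700 × 41.4 / 48.65) ≈ 266.40.
Orders per year = D / Q* = 41,700 / 266.40 ≈ 156.529.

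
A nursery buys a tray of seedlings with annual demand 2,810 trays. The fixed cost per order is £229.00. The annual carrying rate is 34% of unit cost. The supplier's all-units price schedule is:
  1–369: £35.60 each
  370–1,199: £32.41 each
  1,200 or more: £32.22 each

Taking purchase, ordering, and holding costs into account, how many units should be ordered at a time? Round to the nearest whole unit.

Holding cost per unit per year at price C is H = 0.34·C.
Candidates are each tier's EOQ (if it falls in that tier) and each price-break quantity.
EOQ at £35.60 = 326.1 (feasible in tier 1): TC = 2,810×£35.60 + (2,810/326.1)×229 + (326.1/2)×0.34×£35.60 = £103,982.85.
EOQ at £32.41 = 341.7 < 370, so use break Q=370: TC = 2,810×£32.41 + (2,810/370.0)×229 + (370.0/2)×0.34×£32.41 = £94,849.85.
EOQ at £32.22 = 342.8 < 1200, so use break Q=1200: TC = 2,810×£32.22 + (2,810/1200.0)×229 + (1200.0/2)×0.34×£32.22 = £97,647.32.
Lowest total cost is £94,849.85 at Q = 370.0.

Q* ≈ 370 trays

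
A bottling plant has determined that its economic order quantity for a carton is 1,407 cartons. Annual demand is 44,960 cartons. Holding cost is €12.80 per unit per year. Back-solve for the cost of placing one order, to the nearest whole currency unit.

The basic EOQ model gives Q* = √(2DS/H); rearrange for the unknown.
From Q* = √(2DS/H): S = Q*²H / (2D) = 1,407² × 12.8 / (2 × 44,960) = 281.8006.

S ≈ €282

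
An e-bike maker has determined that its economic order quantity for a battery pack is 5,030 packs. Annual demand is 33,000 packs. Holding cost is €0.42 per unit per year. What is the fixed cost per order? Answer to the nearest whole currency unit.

S ≈ €161

The basic EOQ model gives Q* = √(2DS/H); rearrange for the unknown.
From Q* = √(2DS/H): S = Q*²H / (2D) = 5,030² × 0.42 / (2 × 33,000) = 161.0057.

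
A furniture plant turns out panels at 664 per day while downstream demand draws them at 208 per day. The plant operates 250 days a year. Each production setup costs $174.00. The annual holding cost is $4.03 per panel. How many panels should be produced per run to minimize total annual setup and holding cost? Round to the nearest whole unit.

Q* ≈ 2,557 panels

Annual demand D = 208 × 250 = 52,000.
Production build-up factor (1 − d/p) = 1 − 208/664 = 0.6867.
Q* = √(2DS / (H(1 − d/p))) = √(2 × 52,000 × 174 / (4.03 × 0.6867)).
= √(18,096,000 / 2.7676) ≈ 2557.057.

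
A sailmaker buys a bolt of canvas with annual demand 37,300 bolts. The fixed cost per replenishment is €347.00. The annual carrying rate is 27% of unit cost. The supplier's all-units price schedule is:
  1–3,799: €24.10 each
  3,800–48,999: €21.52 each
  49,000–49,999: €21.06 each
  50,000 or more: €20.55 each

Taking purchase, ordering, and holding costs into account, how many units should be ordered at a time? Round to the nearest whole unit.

Q* ≈ 3,800 bolts

Holding cost per unit per year at price C is H = 0.27·C.
For each price level, check whether its EOQ is feasible; otherwise the best quantity at that price is the breakpoint.
EOQ at €24.10 = 1994.5 (feasible in tier 1): TC = 37,300×€24.10 + (37,300/1994.5)×347 + (1994.5/2)×0.27×€24.10 = €911,908.50.
EOQ at €21.52 = 2110.7 < 3800, so use break Q=3800: TC = 37,300×€21.52 + (37,300/3800.0)×347 + (3800.0/2)×0.27×€21.52 = €817,141.84.
EOQ at €21.06 = 2133.6 < 49000, so use break Q=49000: TC = 37,300×€21.06 + (37,300/49000.0)×347 + (49000.0/2)×0.27×€21.06 = €925,114.04.
EOQ at €20.55 = 2160.0 < 50000, so use break Q=50000: TC = 37,300×€20.55 + (37,300/50000.0)×347 + (50000.0/2)×0.27×€20.55 = €905,486.36.
Lowest total cost is €817,141.84 at Q = 3800.0.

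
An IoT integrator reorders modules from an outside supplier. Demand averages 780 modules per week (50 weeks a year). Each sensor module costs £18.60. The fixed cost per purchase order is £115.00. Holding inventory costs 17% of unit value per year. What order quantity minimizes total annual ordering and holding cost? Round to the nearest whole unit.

Annual demand D = 780 × 50 = 39,000.
Holding cost H = 0.17 × £18.60 = £3.1620 per unit per year.
EOQ = √(2DS / H) = √(2 × 39,000 × 115 / 3.162).
= √(8,970,000 / 3.162) = √2,836,812.1442 ≈ 1684.284.

Q* ≈ 1,684 modules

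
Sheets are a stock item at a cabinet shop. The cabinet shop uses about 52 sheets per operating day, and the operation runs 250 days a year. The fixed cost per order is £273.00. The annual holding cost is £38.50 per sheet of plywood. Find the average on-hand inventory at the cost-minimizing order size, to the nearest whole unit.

Annual demand D = 52 × 250 = 13,000.
Q* = √(2DS/H) = √(2 × 13,000 × 273 / 38.5) ≈ 429.38.
Average inventory = Q*/2 ≈ 429.38 / 2 = 214.688.

Average inventory ≈ 215 sheets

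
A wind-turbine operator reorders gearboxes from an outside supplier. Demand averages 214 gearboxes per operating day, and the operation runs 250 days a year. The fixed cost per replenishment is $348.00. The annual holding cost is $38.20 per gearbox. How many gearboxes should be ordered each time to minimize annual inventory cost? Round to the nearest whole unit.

Annual demand D = 214 × 250 = 53,500.
EOQ = √(2DS / H) = √(2 × 53,500 × 348 / 38.2).
= √(37,236,000 / 38.2) = √974,764.3979 ≈ 987.302.

Q* ≈ 987 gearboxes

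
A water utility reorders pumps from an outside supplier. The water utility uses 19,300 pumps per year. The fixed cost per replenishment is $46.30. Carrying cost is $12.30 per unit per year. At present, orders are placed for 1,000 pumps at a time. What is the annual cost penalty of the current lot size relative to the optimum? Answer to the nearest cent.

Extra cost ≈ $2,355.06 per year

EOQ = √(2DS/H) = √(2 × 19,300 × 46.3 / 12.3) ≈ 381.18.
Cost at Q* = (D/Q*)S + (Q*/2)H = √(2DSH) ≈ $4,688.53.
Cost at Q = 1,000: (19,300/1,000)×46.3 + (1,000/2)×12.3 = $893.59 + $6,150.00 = $7,043.59.
Excess = $7,043.59 − $4,688.53 = $2,355.06.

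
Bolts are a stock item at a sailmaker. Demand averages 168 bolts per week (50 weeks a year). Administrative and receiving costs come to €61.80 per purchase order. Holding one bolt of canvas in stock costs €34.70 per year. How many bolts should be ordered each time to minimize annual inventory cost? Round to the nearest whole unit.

Q* ≈ 173 bolts

Annual demand D = 168 × 50 = 8,400.
EOQ = √(2DS / H) = √(2 × 8,400 × 61.8 / 34.7).
= √(1,038,240 / 34.7) = √29,920.4611 ≈ 172.975.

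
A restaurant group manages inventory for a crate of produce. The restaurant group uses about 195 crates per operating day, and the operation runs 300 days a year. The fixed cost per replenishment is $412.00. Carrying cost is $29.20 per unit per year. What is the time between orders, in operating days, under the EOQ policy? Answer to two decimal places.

T ≈ 6.59 days

Annual demand D = 195 × 300 = 58,500.
The optimal lot size = √(2DS/H) = √(2 × 58,500 × 412 / 29.2) ≈ 1284.84.
Cycle time = Q*/D × 300 = 1284.84 / 58,500 × 300 ≈ 6.589 days.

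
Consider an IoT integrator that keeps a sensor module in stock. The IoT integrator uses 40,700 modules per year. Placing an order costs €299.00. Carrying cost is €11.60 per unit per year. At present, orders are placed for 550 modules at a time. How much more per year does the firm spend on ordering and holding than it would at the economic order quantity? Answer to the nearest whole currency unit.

EOQ = √(2DS/H) = √(2 × 40,700 × 299 / 11.6) ≈ 1448.50.
Cost at Q* = (D/Q*)S + (Q*/2)H = √(2DSH) ≈ €16,802.61.
Cost at Q = 550: (40,700/550)×299 + (550/2)×11.6 = €22,126.00 + €3,190.00 = €25,316.00.
Excess = €25,316.00 − €16,802.61 = €8,513.39.

Extra cost ≈ €8,513 per year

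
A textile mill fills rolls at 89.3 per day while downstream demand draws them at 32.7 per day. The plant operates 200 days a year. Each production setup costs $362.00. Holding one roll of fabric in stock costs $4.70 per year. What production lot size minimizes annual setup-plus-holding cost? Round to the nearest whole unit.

Q* ≈ 1,261 rolls

Annual demand D = 32.7 × 200 = 6,540.
Production build-up factor (1 − d/p) = 1 − 32.7/89.3 = 0.6338.
Q* = √(2DS / (H(1 − d/p))) = √(2 × 6,540 × 362 / (4.7 × 0.6338)).
= √(4,734,960 / 2.9789) ≈ 1260.744.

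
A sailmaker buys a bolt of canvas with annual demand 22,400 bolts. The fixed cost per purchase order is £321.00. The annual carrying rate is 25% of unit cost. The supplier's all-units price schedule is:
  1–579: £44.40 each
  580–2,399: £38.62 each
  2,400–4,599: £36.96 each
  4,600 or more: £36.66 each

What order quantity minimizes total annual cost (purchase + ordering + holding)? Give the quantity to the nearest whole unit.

Q* ≈ 2,400 bolts

Holding cost per unit per year at price C is H = 0.25·C.
Candidates are each tier's EOQ (if it falls in that tier) and each price-break quantity.
Tier 1 (£44.40): EOQ = 1138.2 exceeds tier's upper bound 579, so this tier is dominated.
EOQ at £38.62 = 1220.4 (feasible in tier 2): TC = 22,400×£38.62 + (22,400/1220.4)×321 + (1220.4/2)×0.25×£38.62 = £876,871.32.
EOQ at £36.96 = 1247.5 < 2400, so use break Q=2400: TC = 22,400×£36.96 + (22,400/2400.0)×321 + (2400.0/2)×0.25×£36.96 = £841,988.00.
EOQ at £36.66 = 1252.6 < 4600, so use break Q=4600: TC = 22,400×£36.66 + (22,400/4600.0)×321 + (4600.0/2)×0.25×£36.66 = £843,826.63.
Lowest total cost is £841,988.00 at Q = 2400.0.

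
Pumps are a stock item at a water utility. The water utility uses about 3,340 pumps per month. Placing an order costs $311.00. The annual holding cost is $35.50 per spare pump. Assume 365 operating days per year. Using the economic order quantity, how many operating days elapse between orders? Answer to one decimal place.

Annual demand D = 3,340 × 12 = 40,080.
The optimal lot size = √(2DS/H) = √(2 × 40,080 × 311 / 35.5) ≈ 838.00.
Cycle time = Q*/D × 365 = 838.00 / 40,080 × 365 ≈ 7.632 days.

T ≈ 7.6 days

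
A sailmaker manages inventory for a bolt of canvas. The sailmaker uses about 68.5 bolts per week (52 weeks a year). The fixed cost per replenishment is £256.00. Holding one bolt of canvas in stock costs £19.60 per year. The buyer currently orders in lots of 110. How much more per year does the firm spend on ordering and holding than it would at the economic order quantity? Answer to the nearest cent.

Annual demand D = 68.5 × 52 = 3,562.
EOQ = √(2DS/H) = √(2 × 3,562 × 256 / 19.6) ≈ 305.04.
Cost at Q* = (D/Q*)S + (Q*/2)H = √(2DSH) ≈ £5,978.74.
Cost at Q = 110: (3,562/110)×256 + (110/2)×19.6 = £8,289.75 + £1,078.00 = £9,367.75.
Excess = £9,367.75 − £5,978.74 = £3,389.00.

Extra cost ≈ £3,389.00 per year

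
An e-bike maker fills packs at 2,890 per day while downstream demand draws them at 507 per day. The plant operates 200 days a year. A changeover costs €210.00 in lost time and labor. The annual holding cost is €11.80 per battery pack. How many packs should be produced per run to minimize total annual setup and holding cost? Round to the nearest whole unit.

Q* ≈ 2,092 packs

Annual demand D = 507 × 200 = 101,400.
Production build-up factor (1 − d/p) = 1 − 507/2,890 = 0.8246.
Q* = √(2DS / (H(1 − d/p))) = √(2 × 101,400 × 210 / (11.8 × 0.8246)).
= √(42,588,000 / 9.7299) ≈ 2092.134.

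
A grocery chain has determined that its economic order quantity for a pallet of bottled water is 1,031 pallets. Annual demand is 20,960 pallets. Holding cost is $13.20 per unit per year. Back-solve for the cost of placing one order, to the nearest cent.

The basic EOQ model gives Q* = √(2DS/H); rearrange for the unknown.
From Q* = √(2DS/H): S = Q*²H / (2D) = 1,031² × 13.2 / (2 × 20,960) = 334.7110.

S ≈ $334.71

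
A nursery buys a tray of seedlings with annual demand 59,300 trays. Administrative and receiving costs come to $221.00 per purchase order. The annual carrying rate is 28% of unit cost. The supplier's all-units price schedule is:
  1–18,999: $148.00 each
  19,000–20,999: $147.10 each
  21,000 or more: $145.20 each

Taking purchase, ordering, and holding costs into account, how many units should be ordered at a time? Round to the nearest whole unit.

Holding cost per unit per year at price C is H = 0.28·C.
For each price level, check whether its EOQ is feasible; otherwise the best quantity at that price is the breakpoint.
EOQ at $148.00 = 795.3 (feasible in tier 1): TC = 59,300×$148.00 + (59,300/795.3)×221 + (795.3/2)×0.28×$148.00 = $8,809,357.05.
EOQ at $147.10 = 797.7 < 19000, so use break Q=19000: TC = 59,300×$147.10 + (59,300/19000.0)×221 + (19000.0/2)×0.28×$147.10 = $9,115,005.75.
EOQ at $145.20 = 802.9 < 21000, so use break Q=21000: TC = 59,300×$145.20 + (59,300/21000.0)×221 + (21000.0/2)×0.28×$145.20 = $9,037,872.06.
Lowest total cost is $8,809,357.05 at Q = 795.3.

Q* ≈ 795 trays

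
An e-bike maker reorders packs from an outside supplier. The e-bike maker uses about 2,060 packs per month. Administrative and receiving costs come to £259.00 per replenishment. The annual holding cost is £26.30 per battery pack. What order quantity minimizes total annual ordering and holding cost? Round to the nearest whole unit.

Q* ≈ 698 packs

Annual demand D = 2,060 × 12 = 24,720.
EOQ = √(2DS / H) = √(2 × 24,720 × 259 / 26.3).
= √(12,804,960 / 26.3) = √486,880.6084 ≈ 697.768.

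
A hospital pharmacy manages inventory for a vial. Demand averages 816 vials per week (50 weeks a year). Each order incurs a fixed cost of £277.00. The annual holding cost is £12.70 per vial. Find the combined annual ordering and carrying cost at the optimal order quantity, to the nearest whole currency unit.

Annual demand D = 816 × 50 = 40,800.
Q* = √(2DS/H) = √(2 × 40,800 × 277 / 12.7) ≈ 1334.08.
At Q*, ordering cost (D/Q*)S equals holding cost (Q*/2)H, each = √(DSH/2).
Minimum total = √(2DSH) = √(2 × 40,800 × 277 × 12.7) ≈ 16942.864.

TC* ≈ £16,943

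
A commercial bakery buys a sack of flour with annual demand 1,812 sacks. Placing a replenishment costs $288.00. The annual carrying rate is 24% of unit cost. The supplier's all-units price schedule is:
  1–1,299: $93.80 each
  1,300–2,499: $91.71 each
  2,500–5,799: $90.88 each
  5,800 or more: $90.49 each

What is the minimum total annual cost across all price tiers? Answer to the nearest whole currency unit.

Holding cost per unit per year at price C is H = 0.24·C.
Candidates are each tier's EOQ (if it falls in that tier) and each price-break quantity.
EOQ at $93.80 = 215.3 (feasible in tier 1): TC = 1,812×$93.80 + (1,812/215.3)×288 + (215.3/2)×0.24×$93.80 = $174,812.87.
EOQ at $91.71 = 217.8 < 1300, so use break Q=1300: TC = 1,812×$91.71 + (1,812/1300.0)×288 + (1300.0/2)×0.24×$91.71 = $180,886.71.
EOQ at $90.88 = 218.8 < 2500, so use break Q=2500: TC = 1,812×$90.88 + (1,812/2500.0)×288 + (2500.0/2)×0.24×$90.88 = $192,147.30.
EOQ at $90.49 = 219.2 < 5800, so use break Q=5800: TC = 1,812×$90.49 + (1,812/5800.0)×288 + (5800.0/2)×0.24×$90.49 = $227,038.90.
Lowest total cost among the candidates is at Q = 215.3.

TC* ≈ $174,813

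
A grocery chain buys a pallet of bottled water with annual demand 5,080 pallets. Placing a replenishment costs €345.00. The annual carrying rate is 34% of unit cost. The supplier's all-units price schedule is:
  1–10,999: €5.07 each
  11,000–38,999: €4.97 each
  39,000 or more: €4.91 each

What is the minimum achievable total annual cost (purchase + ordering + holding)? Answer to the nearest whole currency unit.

TC* ≈ €28,214

Holding cost per unit per year at price C is H = 0.34·C.
For each price level, check whether its EOQ is feasible; otherwise the best quantity at that price is the breakpoint.
EOQ at €5.07 = 1426.0 (feasible in tier 1): TC = 5,080×€5.07 + (5,080/1426.0)×345 + (1426.0/2)×0.34×€5.07 = €28,213.70.
EOQ at €4.97 = 1440.3 < 11000, so use break Q=11000: TC = 5,080×€4.97 + (5,080/11000.0)×345 + (11000.0/2)×0.34×€4.97 = €34,700.83.
EOQ at €4.91 = 1449.0 < 39000, so use break Q=39000: TC = 5,080×€4.91 + (5,080/39000.0)×345 + (39000.0/2)×0.34×€4.91 = €57,541.04.
Lowest total cost among the candidates is at Q = 1426.0.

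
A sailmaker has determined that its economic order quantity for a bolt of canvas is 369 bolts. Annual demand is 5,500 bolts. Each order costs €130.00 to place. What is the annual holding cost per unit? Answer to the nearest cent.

H ≈ €10.50

Invert the EOQ relation Q*² = 2DS/H.
From Q* = √(2DS/H): H = 2DS / Q*² = 2 × 5,500 × 130 / 369² = 10.5023.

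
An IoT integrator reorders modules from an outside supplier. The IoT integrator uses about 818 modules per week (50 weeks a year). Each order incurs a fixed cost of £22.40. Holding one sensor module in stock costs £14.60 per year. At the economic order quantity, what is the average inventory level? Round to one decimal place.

Annual demand D = 818 × 50 = 40,900.
Q* = √(2DS/H) = √(2 × 40,900 × 22.4 / 14.6) ≈ 354.26.
Average inventory = Q*/2 ≈ 354.26 / 2 = 177.131.

Average inventory ≈ 177.1 modules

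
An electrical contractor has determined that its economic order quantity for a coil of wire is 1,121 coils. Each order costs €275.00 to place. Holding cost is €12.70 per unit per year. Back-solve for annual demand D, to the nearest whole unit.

D ≈ 29,017 coils per year

The basic EOQ model gives Q* = √(2DS/H); rearrange for the unknown.
From Q* = √(2DS/H): D = Q*²H / (2S) = 1,121² × 12.7 / (2 × 275) = 29016.983.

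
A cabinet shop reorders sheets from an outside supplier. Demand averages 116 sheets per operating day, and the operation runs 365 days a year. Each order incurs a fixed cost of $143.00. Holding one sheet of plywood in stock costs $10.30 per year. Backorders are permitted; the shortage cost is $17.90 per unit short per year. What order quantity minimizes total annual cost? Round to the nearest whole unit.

Q* ≈ 1,361 sheets

Annual demand D = 116 × 365 = 42,340.
With planned backorders, Q* = √(2DS/H) · √((H+B)/B).
√(2DS/H) = √(2 × 42,340 × 143 / 10.3) = 1084.276.
√((H+B)/B) = √((10.3+17.9)/17.9) = 1.2552.
Q* ≈ 1360.937.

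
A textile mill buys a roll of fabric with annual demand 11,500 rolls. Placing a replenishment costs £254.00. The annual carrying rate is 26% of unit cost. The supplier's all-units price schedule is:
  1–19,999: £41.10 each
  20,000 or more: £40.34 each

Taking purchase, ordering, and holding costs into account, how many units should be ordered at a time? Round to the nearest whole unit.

Holding cost per unit per year at price C is H = 0.26·C.
Evaluate total cost at each tier's feasible EOQ or, if the EOQ is below the tier, at the tier's minimum quantity.
EOQ at £41.10 = 739.4 (feasible in tier 1): TC = 11,500×£41.10 + (11,500/739.4)×254 + (739.4/2)×0.26×£41.10 = £480,551.11.
EOQ at £40.34 = 746.3 < 20000, so use break Q=20000: TC = 11,500×£40.34 + (11,500/20000.0)×254 + (20000.0/2)×0.26×£40.34 = £568,940.05.
Lowest total cost is £480,551.11 at Q = 739.4.

Q* ≈ 739 rolls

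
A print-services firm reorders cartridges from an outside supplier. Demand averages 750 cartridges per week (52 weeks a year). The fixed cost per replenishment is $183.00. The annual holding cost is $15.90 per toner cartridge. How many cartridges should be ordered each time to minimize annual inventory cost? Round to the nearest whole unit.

Annual demand D = 750 × 52 = 39,000.
EOQ = √(2DS / H) = √(2 × 39,000 × 183 / 15.9).
= √(14,274,000 / 15.9) = √897,735.8491 ≈ 947.489.

Q* ≈ 947 cartridges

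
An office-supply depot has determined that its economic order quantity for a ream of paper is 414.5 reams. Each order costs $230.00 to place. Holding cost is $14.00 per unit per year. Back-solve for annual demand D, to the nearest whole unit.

D ≈ 5,229 reams per year

The basic EOQ model gives Q* = √(2DS/H); rearrange for the unknown.
From Q* = √(2DS/H): D = Q*²H / (2S) = 414.5² × 14 / (2 × 230) = 5229.008.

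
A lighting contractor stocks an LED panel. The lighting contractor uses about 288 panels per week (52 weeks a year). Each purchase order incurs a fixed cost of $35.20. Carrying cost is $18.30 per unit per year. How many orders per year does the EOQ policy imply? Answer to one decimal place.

N ≈ 62.4 orders per year

Annual demand D = 288 × 52 = 14,976.
The optimal lot size = √(2DS/H) = √(2 × 14,976 × 35.2 / 18.3) ≈ 240.03.
Orders per year = D / Q* = 14,976 / 240.03 ≈ 62.393.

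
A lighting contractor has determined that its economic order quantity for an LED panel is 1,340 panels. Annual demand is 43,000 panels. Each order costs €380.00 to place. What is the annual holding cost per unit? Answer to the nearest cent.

H ≈ €18.20

Invert the EOQ relation Q*² = 2DS/H.
From Q* = √(2DS/H): H = 2DS / Q*² = 2 × 43,000 × 380 / 1,340² = 18.2000.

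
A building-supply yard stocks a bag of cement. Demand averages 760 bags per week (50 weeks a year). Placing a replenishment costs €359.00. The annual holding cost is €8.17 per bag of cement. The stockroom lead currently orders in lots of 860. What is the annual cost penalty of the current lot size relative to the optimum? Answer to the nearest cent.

Extra cost ≈ €4,445.71 per year

Annual demand D = 760 × 50 = 38,000.
EOQ = √(2DS/H) = √(2 × 38,000 × 359 / 8.17) ≈ 1827.44.
Cost at Q* = (D/Q*)S + (Q*/2)H = √(2DSH) ≈ €14,930.18.
Cost at Q = 860: (38,000/860)×359 + (860/2)×8.17 = €15,862.79 + €3,513.10 = €19,375.89.
Excess = €19,375.89 − €14,930.18 = €4,445.71.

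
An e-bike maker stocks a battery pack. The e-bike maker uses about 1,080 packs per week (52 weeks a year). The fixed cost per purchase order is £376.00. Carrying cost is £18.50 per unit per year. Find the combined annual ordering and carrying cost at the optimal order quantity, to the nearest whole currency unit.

TC* ≈ £27,952

Annual demand D = 1,080 × 52 = 56,160.
EOQ = √(2DS/H) = √(2 × 56,160 × 376 / 18.5) ≈ 1510.90.
At the optimum the two cost components are equal, so total cost = 2·(Q*/2)H = Q*·H.
Minimum total = √(2DSH) = √(2 × 56,160 × 376 × 18.5) ≈ 27951.707.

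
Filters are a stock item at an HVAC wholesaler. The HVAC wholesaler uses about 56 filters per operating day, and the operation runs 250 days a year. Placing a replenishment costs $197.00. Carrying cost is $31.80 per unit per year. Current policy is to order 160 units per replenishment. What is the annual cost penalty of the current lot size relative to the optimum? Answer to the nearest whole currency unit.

Extra cost ≈ $6,537 per year

Annual demand D = 56 × 250 = 14,000.
EOQ = √(2DS/H) = √(2 × 14,000 × 197 / 31.8) ≈ 416.48.
Cost at Q* = (D/Q*)S + (Q*/2)H = √(2DSH) ≈ $13,244.20.
Cost at Q = 160: (14,000/160)×197 + (160/2)×31.8 = $17,237.50 + $2,544.00 = $19,781.50.
Excess = $19,781.50 − $13,244.20 = $6,537.30.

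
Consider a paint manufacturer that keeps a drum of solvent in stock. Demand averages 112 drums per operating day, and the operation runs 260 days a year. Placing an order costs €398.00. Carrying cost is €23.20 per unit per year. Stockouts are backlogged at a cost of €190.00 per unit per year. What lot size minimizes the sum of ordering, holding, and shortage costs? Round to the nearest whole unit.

Q* ≈ 1,059 drums

Annual demand D = 112 × 260 = 29,120.
With planned backorders, Q* = √(2DS/H) · √((H+B)/B).
√(2DS/H) = √(2 × 29,120 × 398 / 23.2) = 999.559.
√((H+B)/B) = √((23.2+190)/190) = 1.0593.
Q* ≈ 1058.827.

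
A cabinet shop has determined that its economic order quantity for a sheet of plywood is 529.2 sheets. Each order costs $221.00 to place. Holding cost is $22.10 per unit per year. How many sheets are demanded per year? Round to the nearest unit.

D ≈ 14,003 sheets per year

Invert the EOQ relation Q*² = 2DS/H.
From Q* = √(2DS/H): D = Q*²H / (2S) = 529.2² × 22.1 / (2 × 221) = 14002.632.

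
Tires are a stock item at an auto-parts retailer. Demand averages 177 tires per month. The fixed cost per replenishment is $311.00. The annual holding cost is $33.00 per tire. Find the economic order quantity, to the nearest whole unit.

Q* ≈ 200 tires

Annual demand D = 177 × 12 = 2,124.
EOQ = √(2DS / H) = √(2 × 2,124 × 311 / 33).
= √(1,321,128 / 33) = √40,034.1818 ≈ 200.085.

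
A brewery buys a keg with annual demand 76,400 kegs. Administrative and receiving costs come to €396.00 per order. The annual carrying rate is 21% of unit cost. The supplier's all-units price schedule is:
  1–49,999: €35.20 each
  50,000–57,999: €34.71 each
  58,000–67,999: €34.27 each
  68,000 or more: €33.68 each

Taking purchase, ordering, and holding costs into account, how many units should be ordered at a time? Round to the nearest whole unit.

Q* ≈ 2,861 kegs

Holding cost per unit per year at price C is H = 0.21·C.
Candidates are each tier's EOQ (if it falls in that tier) and each price-break quantity.
EOQ at €35.20 = 2861.1 (feasible in tier 1): TC = 76,400×€35.20 + (76,400/2861.1)×396 + (2861.1/2)×0.21×€35.20 = €2,710,429.02.
EOQ at €34.71 = 2881.2 < 50000, so use break Q=50000: TC = 76,400×€34.71 + (76,400/50000.0)×396 + (50000.0/2)×0.21×€34.71 = €2,834,676.59.
EOQ at €34.27 = 2899.6 < 58000, so use break Q=58000: TC = 76,400×€34.27 + (76,400/58000.0)×396 + (58000.0/2)×0.21×€34.27 = €2,827,453.93.
EOQ at €33.68 = 2924.9 < 68000, so use break Q=68000: TC = 76,400×€33.68 + (76,400/68000.0)×396 + (68000.0/2)×0.21×€33.68 = €2,814,072.12.
Lowest total cost is €2,710,429.02 at Q = 2861.1.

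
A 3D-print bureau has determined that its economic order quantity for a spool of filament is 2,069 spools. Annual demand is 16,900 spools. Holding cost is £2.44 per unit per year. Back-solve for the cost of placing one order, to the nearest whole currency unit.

Invert the EOQ relation Q*² = 2DS/H.
From Q* = √(2DS/H): S = Q*²H / (2D) = 2,069² × 2.44 / (2 × 16,900) = 309.0254.

S ≈ £309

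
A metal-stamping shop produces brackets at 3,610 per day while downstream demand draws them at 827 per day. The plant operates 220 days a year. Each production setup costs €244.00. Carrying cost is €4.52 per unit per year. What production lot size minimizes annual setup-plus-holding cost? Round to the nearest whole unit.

Annual demand D = 827 × 220 = 181,940.
Production build-up factor (1 − d/p) = 1 − 827/3,610 = 0.7709.
Q* = √(2DS / (H(1 − d/p))) = √(2 × 181,940 × 244 / (4.52 × 0.7709)).
= √(88,786,720 / 3.4845) ≈ 5047.796.

Q* ≈ 5,048 brackets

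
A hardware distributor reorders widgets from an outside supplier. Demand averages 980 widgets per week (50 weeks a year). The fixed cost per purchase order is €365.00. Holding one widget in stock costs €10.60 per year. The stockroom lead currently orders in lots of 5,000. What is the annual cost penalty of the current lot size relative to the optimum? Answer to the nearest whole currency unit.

Annual demand D = 980 × 50 = 49,000.
EOQ = √(2DS/H) = √(2 × 49,000 × 365 / 10.6) ≈ 1836.99.
Cost at Q* = (D/Q*)S + (Q*/2)H = √(2DSH) ≈ €19,472.08.
Cost at Q = 5,000: (49,000/5,000)×365 + (5,000/2)×10.6 = €3,577.00 + €26,500.00 = €30,077.00.
Excess = €30,077.00 − €19,472.08 = €10,604.92.

Extra cost ≈ €10,605 per year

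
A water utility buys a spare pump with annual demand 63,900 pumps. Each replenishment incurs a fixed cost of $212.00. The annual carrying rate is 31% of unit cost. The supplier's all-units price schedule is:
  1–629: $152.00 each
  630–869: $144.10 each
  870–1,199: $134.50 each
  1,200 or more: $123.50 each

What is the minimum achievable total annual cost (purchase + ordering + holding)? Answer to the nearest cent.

Holding cost per unit per year at price C is H = 0.31·C.
Candidates are each tier's EOQ (if it falls in that tier) and each price-break quantity.
Tier 1 ($152.00): EOQ = 758.3 exceeds tier's upper bound 629, so this tier is dominated.
EOQ at $144.10 = 778.8 (feasible in tier 2): TC = 63,900×$144.10 + (63,900/778.8)×212 + (778.8/2)×0.31×$144.10 = $9,242,779.34.
EOQ at $134.50 = 806.1 < 870, so use break Q=870: TC = 63,900×$134.50 + (63,900/870.0)×212 + (870.0/2)×0.31×$134.50 = $8,628,258.36.
EOQ at $123.50 = 841.2 < 1200, so use break Q=1200: TC = 63,900×$123.50 + (63,900/1200.0)×212 + (1200.0/2)×0.31×$123.50 = $7,925,910.00.
Lowest total cost among the candidates is at Q = 1200.0.

TC* ≈ $7,925,910.00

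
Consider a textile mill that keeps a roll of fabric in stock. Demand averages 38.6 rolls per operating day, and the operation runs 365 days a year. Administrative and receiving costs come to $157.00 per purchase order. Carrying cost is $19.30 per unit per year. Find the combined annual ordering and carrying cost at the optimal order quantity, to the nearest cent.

TC* ≈ $9,240.25

Annual demand D = 38.6 × 365 = 14,089.
The optimal lot size = √(2DS/H) = √(2 × 14,089 × 157 / 19.3) ≈ 478.77.
At the optimum the two cost components are equal, so total cost = 2·(Q*/2)H = Q*·H.
Minimum total = √(2DSH) = √(2 × 14,089 × 157 × 19.3) ≈ 9240.247.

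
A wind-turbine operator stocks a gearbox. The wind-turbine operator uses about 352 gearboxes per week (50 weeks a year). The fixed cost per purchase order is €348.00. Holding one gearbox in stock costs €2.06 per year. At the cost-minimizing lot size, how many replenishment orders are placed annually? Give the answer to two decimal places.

N ≈ 7.22 orders per year

Annual demand D = 352 × 50 = 17,600.
Q* = √(2DS/H) = √(2 × 17,600 × 348 / 2.06) ≈ 2438.53.
Orders per year = D / Q* = 17,600 / 2438.53 ≈ 7.217.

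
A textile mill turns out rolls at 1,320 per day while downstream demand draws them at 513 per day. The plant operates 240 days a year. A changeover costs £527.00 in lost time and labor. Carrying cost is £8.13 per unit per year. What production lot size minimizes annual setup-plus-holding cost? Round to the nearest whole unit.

Q* ≈ 5,110 rolls

Annual demand D = 513 × 240 = 123,120.
Production build-up factor (1 − d/p) = 1 − 513/1,320 = 0.6114.
Q* = √(2DS / (H(1 − d/p))) = √(2 × 123,120 × 527 / (8.13 × 0.6114)).
= √(129,768,480 / 4.9704) ≈ 5109.631.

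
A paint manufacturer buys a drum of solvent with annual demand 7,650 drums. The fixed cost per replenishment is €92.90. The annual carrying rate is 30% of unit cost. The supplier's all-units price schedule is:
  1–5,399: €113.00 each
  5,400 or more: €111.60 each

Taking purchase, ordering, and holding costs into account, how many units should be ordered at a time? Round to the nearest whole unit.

Q* ≈ 205 drums

Holding cost per unit per year at price C is H = 0.30·C.
Evaluate total cost at each tier's feasible EOQ or, if the EOQ is below the tier, at the tier's minimum quantity.
EOQ at €113.00 = 204.8 (feasible in tier 1): TC = 7,650×€113.00 + (7,650/204.8)×92.9 + (204.8/2)×0.30×€113.00 = €871,391.50.
EOQ at €111.60 = 206.0 < 5400, so use break Q=5400: TC = 7,650×€111.60 + (7,650/5400.0)×92.9 + (5400.0/2)×0.30×€111.60 = €944,267.61.
Lowest total cost is €871,391.50 at Q = 204.8.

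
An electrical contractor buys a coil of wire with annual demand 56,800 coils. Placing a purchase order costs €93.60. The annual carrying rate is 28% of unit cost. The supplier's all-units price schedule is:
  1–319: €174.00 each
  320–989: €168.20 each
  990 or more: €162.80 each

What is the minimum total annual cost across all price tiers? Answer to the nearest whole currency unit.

Holding cost per unit per year at price C is H = 0.28·C.
Evaluate total cost at each tier's feasible EOQ or, if the EOQ is below the tier, at the tier's minimum quantity.
Tier 1 (€174.00): EOQ = 467.2 exceeds tier's upper bound 319, so this tier is dominated.
EOQ at €168.20 = 475.2 (feasible in tier 2): TC = 56,800×€168.20 + (56,800/475.2)×93.6 + (475.2/2)×0.28×€168.20 = €9,576,137.89.
EOQ at €162.80 = 483.0 < 990, so use break Q=990: TC = 56,800×€162.80 + (56,800/990.0)×93.6 + (990.0/2)×0.28×€162.80 = €9,274,974.26.
Lowest total cost among the candidates is at Q = 990.0.

TC* ≈ €9,274,974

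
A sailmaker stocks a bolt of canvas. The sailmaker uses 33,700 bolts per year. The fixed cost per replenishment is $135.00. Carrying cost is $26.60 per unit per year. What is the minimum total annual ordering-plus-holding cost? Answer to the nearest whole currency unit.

EOQ = √(2DS/H) = √(2 × 33,700 × 135 / 26.6) ≈ 584.87.
At the optimum the two cost components are equal, so total cost = 2·(Q*/2)H = Q*·H.
Minimum total = √(2DSH) = √(2 × 33,700 × 135 × 26.6) ≈ 15557.423.

TC* ≈ $15,557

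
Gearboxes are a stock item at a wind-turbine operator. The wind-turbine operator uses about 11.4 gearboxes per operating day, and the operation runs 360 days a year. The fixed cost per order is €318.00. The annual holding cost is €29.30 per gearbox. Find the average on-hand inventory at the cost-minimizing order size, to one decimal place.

Average inventory ≈ 149.2 gearboxes

Annual demand D = 11.4 × 360 = 4,104.
EOQ = √(2DS/H) = √(2 × 4,104 × 318 / 29.3) ≈ 298.47.
Average inventory = Q*/2 ≈ 298.47 / 2 = 149.234.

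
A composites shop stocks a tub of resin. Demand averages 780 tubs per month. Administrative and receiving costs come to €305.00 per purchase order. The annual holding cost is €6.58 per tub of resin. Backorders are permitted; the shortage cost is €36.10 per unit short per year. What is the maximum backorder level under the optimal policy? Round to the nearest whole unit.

Annual demand D = 780 × 12 = 9,360.
With planned backorders, Q* = √(2DS/H) · √((H+B)/B).
√(2DS/H) = √(2 × 9,360 × 305 / 6.58) = 931.515.
√((H+B)/B) = √((6.58+36.1)/36.1) = 1.0873.
Q* ≈ 1012.858.
S* = Q* · H/(H+B) = 1012.858 × 6.58/42.68 ≈ 156.153.

S* ≈ 156 tubs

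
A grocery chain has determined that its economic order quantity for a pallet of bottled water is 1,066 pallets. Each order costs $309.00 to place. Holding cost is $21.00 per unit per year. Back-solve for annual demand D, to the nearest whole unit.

D ≈ 38,614 pallets per year

The basic EOQ model gives Q* = √(2DS/H); rearrange for the unknown.
From Q* = √(2DS/H): D = Q*²H / (2S) = 1,066² × 21 / (2 × 309) = 38614.039.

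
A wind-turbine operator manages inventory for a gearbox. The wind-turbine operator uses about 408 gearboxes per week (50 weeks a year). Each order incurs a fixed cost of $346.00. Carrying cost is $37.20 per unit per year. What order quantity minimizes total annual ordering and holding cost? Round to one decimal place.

Q* ≈ 616.0 gearboxes

Annual demand D = 408 × 50 = 20,400.
EOQ = √(2DS / H) = √(2 × 20,400 × 346 / 37.2).
= √(14,116,800 / 37.2) = √379,483.871 ≈ 616.023.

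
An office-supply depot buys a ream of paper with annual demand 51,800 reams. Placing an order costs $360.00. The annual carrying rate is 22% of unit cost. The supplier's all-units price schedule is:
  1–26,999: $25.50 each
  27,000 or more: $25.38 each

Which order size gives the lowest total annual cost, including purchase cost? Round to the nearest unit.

Q* ≈ 2,578 reams

Holding cost per unit per year at price C is H = 0.22·C.
For each price level, check whether its EOQ is feasible; otherwise the best quantity at that price is the breakpoint.
EOQ at $25.50 = 2578.4 (feasible in tier 1): TC = 51,800×$25.50 + (51,800/2578.4)×360 + (2578.4/2)×0.22×$25.50 = $1,335,364.80.
EOQ at $25.38 = 2584.5 < 27000, so use break Q=27000: TC = 51,800×$25.38 + (51,800/27000.0)×360 + (27000.0/2)×0.22×$25.38 = $1,390,753.27.
Lowest total cost is $1,335,364.80 at Q = 2578.4.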